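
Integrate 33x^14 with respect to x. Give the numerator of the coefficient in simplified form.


Apply the power rule for integration:
integral of ax^n dx = a/(n+1) * x^(n+1) + C
integral of 33x^14 dx
= 33/15 * x^15 + C
= 11/5 * x^15 + C
The coefficient in lowest terms is 11/5, and its numerator is 11

11


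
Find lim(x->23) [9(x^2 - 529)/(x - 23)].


Direct substitution gives 0/0, so we factor the numerator.
Factor: 9(x^2 - 529) = 9 * (x - 23)(x + 23)
Cancel the common factor (x - 23):
9(x^2 - 529)/(x - 23) = 9 * (x + 23)
Now substitute x = 23:
= 9 * (23 + 23) = 414

414


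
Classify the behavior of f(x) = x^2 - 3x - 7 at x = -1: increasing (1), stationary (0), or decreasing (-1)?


Compute f'(x) to determine behavior:
f'(x) = 2x - 3
f'(-1) = 2 * (-1) - 3
= -2 - 3
= -5
Since f'(-1) < 0, the function is decreasing (-1)

-1


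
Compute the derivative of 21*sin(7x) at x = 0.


Apply the chain rule to differentiate 21*sin(7x):
d/dx [21*sin(7x)]
= 21 * cos(7x) * d/dx(7x)
= 21 * 7 * cos(7x)
= 147 * cos(7x)
Evaluate at x = 0:
= 147 * cos(0)
= 147 * 1
= 147

147


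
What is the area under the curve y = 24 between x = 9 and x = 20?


The area under a constant function y = 24 is a rectangle.
Width = 20 - 9 = 11
Height = 24
Area = width * height
= 11 * 24
= 264

264


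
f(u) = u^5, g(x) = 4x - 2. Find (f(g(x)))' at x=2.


Using the chain rule: (f(g(x)))' = f'(g(x)) * g'(x)
First, find g(2):
g(2) = 4 * 2 - 2 = 6
Next, f'(u) = 5u^4
And g'(x) = 4
So f'(g(2)) * g'(2)
= 5 * 6^4 * 4
= 5 * 1296 * 4
= 25920

25920


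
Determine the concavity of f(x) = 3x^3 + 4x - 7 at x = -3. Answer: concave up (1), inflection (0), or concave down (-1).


Concavity is determined by the sign of f''(x).
f(x) = 3x^3 + 4x - 7
f'(x) = 9x^2 + 4
f''(x) = 18x
f''(-3) = 18 * (-3) + 0
= -54 + 0
= -54
Since f''(-3) < 0, the function is concave down (-1)

-1


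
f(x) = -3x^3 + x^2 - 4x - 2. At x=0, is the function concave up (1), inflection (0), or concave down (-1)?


Concavity is determined by the sign of f''(x).
f(x) = -3x^3 + x^2 - 4x - 2
f'(x) = -9x^2 + 2x - 4
f''(x) = -18x + 2
f''(0) = -18 * 0 + 2
= 0 + 2
= 2
Since f''(0) > 0, the function is concave up (1)

1


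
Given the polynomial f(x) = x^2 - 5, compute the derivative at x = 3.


Differentiate term by term using power and sum rules:
f(x) = x^2 - 5
f'(x) = 2x
Substitute x = 3:
f'(3) = 2 * 3 + 0
= 6 + 0
= 6

6


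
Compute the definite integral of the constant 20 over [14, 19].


The integral of a constant k over [a, b] equals k * (b - a).
integral from 14 to 19 of 20 dx
= 20 * (19 - 14)
= 20 * 5
= 100

100


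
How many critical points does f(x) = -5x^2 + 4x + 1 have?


Find where f'(x) = 0:
f'(x) = -10x + 4
Set f'(x) = 0:
-10x + 4 = 0
x = -4 / (-10) = 2/5
This is a linear equation in x, so there is exactly one solution.
Number of critical points: 1

1


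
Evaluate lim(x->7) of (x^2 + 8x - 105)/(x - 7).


Direct substitution gives 0/0, so we factor the numerator.
Factor: (x^2 + 8x - 105) = (x - 7)(x + 15)
Cancel the common factor (x - 7):
(x^2 + 8x - 105)/(x - 7) = (x + 15)
Now substitute x = 7:
= (7) - (-15) = 22

22


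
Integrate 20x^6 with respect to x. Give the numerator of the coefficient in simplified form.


Apply the power rule for integration:
integral of ax^n dx = a/(n+1) * x^(n+1) + C
integral of 20x^6 dx
= 20/7 * x^7 + C
The coefficient in lowest terms is 20/7, and its numerator is 20

20


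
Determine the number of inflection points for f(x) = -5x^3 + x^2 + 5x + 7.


Inflection points occur where f''(x) = 0 and concavity changes.
f(x) = -5x^3 + x^2 + 5x + 7
f'(x) = -15x^2 + 2x + 5
f''(x) = -30x + 2
Set f''(x) = 0:
-30x + 2 = 0
x = -2 / (-30) = 1/15
Since f''(x) is linear (degree 1), it changes sign at this point.
Therefore there is exactly 1 inflection point.

1


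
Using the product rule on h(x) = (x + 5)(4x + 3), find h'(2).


Let u(x) = x + 5 and v(x) = 4x + 3
u'(x) = 1
v'(x) = 4
Product rule: h'(x) = u'(x)*v(x) + u(x)*v'(x)
= 1 * (4x + 3) + (x + 5) * 4
At x = 2:
u(2) = 1 * 2 + 5 = 7
v(2) = 4 * 2 + 3 = 11
h'(2) = 1 * 11 + 7 * 4
= 11 + 28
= 39

39


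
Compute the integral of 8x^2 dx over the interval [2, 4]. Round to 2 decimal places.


Find the antiderivative of 8x^2:
F(x) = 8/3 * x^3
Apply the Fundamental Theorem of Calculus:
F(4) - F(2)
= 8/3 * 4^3 - 8/3 * 2^3
= 8/3 * (64 - 8)
= 8/3 * 56
= 448/3 ≈ 149.33

149.33


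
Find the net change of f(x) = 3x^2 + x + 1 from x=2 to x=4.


Net change = f(b) - f(a)
f(x) = 3x^2 + x + 1
Compute f(4):
f(4) = 3 * 4^2 + 1 * 4 + 1
= 48 + 4 + 1
= 53
Compute f(2):
f(2) = 3 * 2^2 + 1 * 2 + 1
= 12 + 2 + 1
= 15
Net change = 53 - 15 = 38

38


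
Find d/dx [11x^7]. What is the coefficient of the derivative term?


We apply the power rule: d/dx [ax^n] = a*n * x^(n-1)
d/dx [11x^7]
= 11 * 7 * x^(7-1)
= 77x^6
The coefficient is 77

77


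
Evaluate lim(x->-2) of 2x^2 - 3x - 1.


Since polynomials are continuous, we use direct substitution.
lim(x->-2) of 2x^2 - 3x - 1
= 2 * (-2)^2 - 3 * (-2) - 1
= 8 + 6 - 1
= 13

13


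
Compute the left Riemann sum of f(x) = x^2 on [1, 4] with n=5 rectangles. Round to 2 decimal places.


Left Riemann sum uses left endpoints of each subinterval.
Interval: [1, 4], n = 5
dx = (4 - 1) / 5 = 3/5
Left endpoints: [1, 8/5, 11/5, 14/5, 17/5]
f values: [1, 64/25, 121/25, 196/25, 289/25]
Sum = dx * (sum of f values)
= 3/5 * 139/5
= 417/25 = 16.68

16.68


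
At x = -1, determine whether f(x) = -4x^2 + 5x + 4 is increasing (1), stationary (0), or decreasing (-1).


Compute f'(x) to determine behavior:
f'(x) = -8x + 5
f'(-1) = -8 * (-1) + 5
= 8 + 5
= 13
Since f'(-1) > 0, the function is increasing (1)

1


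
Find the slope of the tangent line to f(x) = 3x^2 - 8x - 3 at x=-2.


The slope of the tangent line equals f'(x) at the point.
f(x) = 3x^2 - 8x - 3
f'(x) = 6x - 8
At x = -2:
f'(-2) = 6 * (-2) - 8
= -12 - 8
= -20

-20


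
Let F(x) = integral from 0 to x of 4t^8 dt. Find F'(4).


By the Fundamental Theorem of Calculus (Part 1):
If F(x) = integral from 0 to x of f(t) dt, then F'(x) = f(x)
Here f(t) = 4t^8
So F'(x) = 4x^8
Evaluate at x = 4:
F'(4) = 4 * 4^8
= 4 * 65536
= 262144

262144


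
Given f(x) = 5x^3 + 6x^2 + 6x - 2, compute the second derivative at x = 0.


First derivative:
f'(x) = 15x^2 + 12x + 6
Second derivative:
f''(x) = 30x + 12
Substitute x = 0:
f''(0) = 30 * 0 + 12
= 0 + 12
= 12

12


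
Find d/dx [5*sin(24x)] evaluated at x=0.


Apply the chain rule to differentiate 5*sin(24x):
d/dx [5*sin(24x)]
= 5 * cos(24x) * d/dx(24x)
= 5 * 24 * cos(24x)
= 120 * cos(24x)
Evaluate at x = 0:
= 120 * cos(0)
= 120 * 1
= 120

120


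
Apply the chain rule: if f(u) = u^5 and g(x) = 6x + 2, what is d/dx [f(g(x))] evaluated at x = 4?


Using the chain rule: (f(g(x)))' = f'(g(x)) * g'(x)
First, find g(4):
g(4) = 6 * 4 + 2 = 26
Next, f'(u) = 5u^4
And g'(x) = 6
So f'(g(4)) * g'(4)
= 5 * 26^4 * 6
= 5 * 456976 * 6
= 13709280

13709280


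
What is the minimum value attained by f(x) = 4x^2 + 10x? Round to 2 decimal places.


For a quadratic f(x) = ax^2 + bx + c with a > 0, the minimum is at the vertex.
Vertex x-coordinate: x = -b/(2a)
x = -(10) / (2 * 4)
x = -10/8 = -5/4
Substitute back to find the minimum value:
f(-5/4) = 4 * (-5/4)^2 + 10 * (-5/4) + 0
= 25/4 - 25/2 + 0
= -25/4 = -6.25

-6.25


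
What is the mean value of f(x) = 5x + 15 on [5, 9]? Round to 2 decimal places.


Average value = 1/(b-a) * integral from a to b of f(x) dx
First compute the integral of 5x + 15:
F(x) = (5/2)x^2 + 15x
F(9) = 5/2 * 81 + 15 * 9 = 675/2
F(5) = 5/2 * 25 + 15 * 5 = 275/2
Integral = 675/2 - 275/2 = 200
Average = 200 / (9 - 5) = 200 / 4
= 50 = 50.00

50.00


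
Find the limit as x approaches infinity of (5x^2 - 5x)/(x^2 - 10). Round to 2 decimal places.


For limits at infinity with equal-degree polynomials,
we compare leading coefficients.
Numerator leading term: 5x^2
Denominator leading term: x^2
Divide both by x^2:
lim = (5 - 5/x) / (1 - 10/x^2)
As x -> infinity, the 1/x and 1/x^2 terms vanish:
= 5/1 = 5 = 5.00

5.00


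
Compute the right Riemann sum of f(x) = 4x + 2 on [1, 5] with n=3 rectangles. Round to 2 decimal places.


Right Riemann sum uses right endpoints of each subinterval.
Interval: [1, 5], n = 3
dx = (5 - 1) / 3 = 4/3
Right endpoints: [7/3, 11/3, 5]
f values: [34/3, 50/3, 22]
Sum = dx * (sum of f values)
= 4/3 * 50
= 200/3 ≈ 66.67

66.67


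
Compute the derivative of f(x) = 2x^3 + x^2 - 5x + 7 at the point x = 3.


Differentiate f(x) = 2x^3 + x^2 - 5x + 7 term by term:
f'(x) = 6x^2 + 2x - 5
Substitute x = 3:
f'(3) = 6 * 3^2 + 2 * 3 - 5
= 54 + 6 - 5
= 55

55


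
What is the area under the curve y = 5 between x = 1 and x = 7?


The area under a constant function y = 5 is a rectangle.
Width = 7 - 1 = 6
Height = 5
Area = width * height
= 6 * 5
= 30

30


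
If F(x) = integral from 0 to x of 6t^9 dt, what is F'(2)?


By the Fundamental Theorem of Calculus (Part 1):
If F(x) = integral from 0 to x of f(t) dt, then F'(x) = f(x)
Here f(t) = 6t^9
So F'(x) = 6x^9
Evaluate at x = 2:
F'(2) = 6 * 2^9
= 6 * 512
= 3072

3072


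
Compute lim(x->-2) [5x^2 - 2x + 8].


Since polynomials are continuous, we use direct substitution.
lim(x->-2) of 5x^2 - 2x + 8
= 5 * (-2)^2 - 2 * (-2) + 8
= 20 + 4 + 8
= 32

32


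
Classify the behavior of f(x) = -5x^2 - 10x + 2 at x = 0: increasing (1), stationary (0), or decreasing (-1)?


Compute f'(x) to determine behavior:
f'(x) = -10x - 10
f'(0) = -10 * 0 - 10
= 0 - 10
= -10
Since f'(0) < 0, the function is decreasing (-1)

-1


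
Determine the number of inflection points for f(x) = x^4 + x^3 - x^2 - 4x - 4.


Inflection points occur where f''(x) = 0 and concavity changes.
f(x) = x^4 + x^3 - x^2 - 4x - 4
f'(x) = 4x^3 + 3x^2 - 2x - 4
f''(x) = 12x^2 + 6x - 2
This is a quadratic in x. Use the discriminant to count real roots.
Discriminant = (6)^2 - 4 * 12 * (-2)
= 36 - (-96)
= 132
Since discriminant > 0, f''(x) = 0 has 2 distinct real solutions.
A quadratic with two distinct real roots changes sign at each root, so concavity changes at both.
Number of inflection points: 2

2


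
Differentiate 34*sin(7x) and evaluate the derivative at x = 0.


Apply the chain rule to differentiate 34*sin(7x):
d/dx [34*sin(7x)]
= 34 * cos(7x) * d/dx(7x)
= 34 * 7 * cos(7x)
= 238 * cos(7x)
Evaluate at x = 0:
= 238 * cos(0)
= 238 * 1
= 238

238


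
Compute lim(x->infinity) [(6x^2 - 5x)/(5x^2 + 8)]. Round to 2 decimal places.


For limits at infinity with equal-degree polynomials,
we compare leading coefficients.
Numerator leading term: 6x^2
Denominator leading term: 5x^2
Divide both by x^2:
lim = (6 - 5/x) / (5 + 8/x^2)
As x -> infinity, the 1/x and 1/x^2 terms vanish:
= 6/5 = 1.20

1.20


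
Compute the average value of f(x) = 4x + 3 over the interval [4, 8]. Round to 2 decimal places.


Average value = 1/(b-a) * integral from a to b of f(x) dx
First compute the integral of 4x + 3:
F(x) = 2x^2 + 3x
F(8) = 2 * 64 + 3 * 8 = 152
F(4) = 2 * 16 + 3 * 4 = 44
Integral = 152 - 44 = 108
Average = 108 / (8 - 4) = 108 / 4
= 27 = 27.00

27.00


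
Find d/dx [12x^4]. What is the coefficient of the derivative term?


We apply the power rule: d/dx [ax^n] = a*n * x^(n-1)
d/dx [12x^4]
= 12 * 4 * x^(4-1)
= 48x^3
The coefficient is 48

48


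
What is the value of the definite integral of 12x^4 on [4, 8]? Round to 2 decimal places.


Find the antiderivative of 12x^4:
F(x) = 12/5 * x^5
Apply the Fundamental Theorem of Calculus:
F(8) - F(4)
= 12/5 * 8^5 - 12/5 * 4^5
= 12/5 * (32768 - 1024)
= 12/5 * 31744
= 380928/5 = 76185.60

76185.60


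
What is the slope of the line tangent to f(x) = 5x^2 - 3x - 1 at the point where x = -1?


The slope of the tangent line equals f'(x) at the point.
f(x) = 5x^2 - 3x - 1
f'(x) = 10x - 3
At x = -1:
f'(-1) = 10 * (-1) - 3
= -10 - 3
= -13

-13


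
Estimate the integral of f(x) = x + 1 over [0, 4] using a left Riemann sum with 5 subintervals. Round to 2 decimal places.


Left Riemann sum uses left endpoints of each subinterval.
Interval: [0, 4], n = 5
dx = (4 - 0) / 5 = 4/5
Left endpoints: [0, 4/5, 8/5, 12/5, 16/5]
f values: [1, 9/5, 13/5, 17/5, 21/5]
Sum = dx * (sum of f values)
= 4/5 * 13
= 52/5 = 10.40

10.40


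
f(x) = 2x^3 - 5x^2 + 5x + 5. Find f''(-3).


First derivative:
f'(x) = 6x^2 - 10x + 5
Second derivative:
f''(x) = 12x - 10
Substitute x = -3:
f''(-3) = 12 * (-3) - 10
= -36 - 10
= -46

-46


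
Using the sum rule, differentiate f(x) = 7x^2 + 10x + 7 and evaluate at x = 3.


Differentiate term by term using power and sum rules:
f(x) = 7x^2 + 10x + 7
f'(x) = 14x + 10
Substitute x = 3:
f'(3) = 14 * 3 + 10
= 42 + 10
= 52

52


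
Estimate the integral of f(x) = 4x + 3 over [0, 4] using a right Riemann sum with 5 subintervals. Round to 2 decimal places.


Right Riemann sum uses right endpoints of each subinterval.
Interval: [0, 4], n = 5
dx = (4 - 0) / 5 = 4/5
Right endpoints: [4/5, 8/5, 12/5, 16/5, 4]
f values: [31/5, 47/5, 63/5, 79/5, 19]
Sum = dx * (sum of f values)
= 4/5 * 63
= 252/5 = 50.40

50.40


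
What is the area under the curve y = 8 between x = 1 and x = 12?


The area under a constant function y = 8 is a rectangle.
Width = 12 - 1 = 11
Height = 8
Area = width * height
= 11 * 8
= 88

88


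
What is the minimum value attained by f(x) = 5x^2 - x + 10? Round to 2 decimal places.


For a quadratic f(x) = ax^2 + bx + c with a > 0, the minimum is at the vertex.
Vertex x-coordinate: x = -b/(2a)
x = -(-1) / (2 * 5)
x = 1/10
Substitute back to find the minimum value:
f(1/10) = 5 * (1/10)^2 - 1 * (1/10) + 10
= 1/20 - 1/10 + 10
= 199/20 = 9.95

9.95


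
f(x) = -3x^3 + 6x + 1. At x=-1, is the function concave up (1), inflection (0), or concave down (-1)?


Concavity is determined by the sign of f''(x).
f(x) = -3x^3 + 6x + 1
f'(x) = -9x^2 + 6
f''(x) = -18x
f''(-1) = -18 * (-1) + 0
= 18 + 0
= 18
Since f''(-1) > 0, the function is concave up (1)

1


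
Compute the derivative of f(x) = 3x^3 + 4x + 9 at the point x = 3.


Differentiate f(x) = 3x^3 + 4x + 9 term by term:
f'(x) = 9x^2 + 4
Substitute x = 3:
f'(3) = 9 * 3^2 + 0 * 3 + 4
= 81 + 0 + 4
= 85

85


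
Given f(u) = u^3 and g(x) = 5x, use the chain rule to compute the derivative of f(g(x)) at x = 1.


Using the chain rule: (f(g(x)))' = f'(g(x)) * g'(x)
First, find g(1):
g(1) = 5 * 1 + 0 = 5
Next, f'(u) = 3u^2
And g'(x) = 5
So f'(g(1)) * g'(1)
= 3 * 5^2 * 5
= 3 * 25 * 5
= 375

375


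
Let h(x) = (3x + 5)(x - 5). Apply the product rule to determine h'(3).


Let u(x) = 3x + 5 and v(x) = x - 5
u'(x) = 3
v'(x) = 1
Product rule: h'(x) = u'(x)*v(x) + u(x)*v'(x)
= 3 * (x - 5) + (3x + 5) * 1
At x = 3:
u(3) = 3 * 3 + 5 = 14
v(3) = 1 * 3 - 5 = -2
h'(3) = 3 * (-2) + 14 * 1
= -6 + 14
= 8

8


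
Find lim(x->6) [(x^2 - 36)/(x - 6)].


Direct substitution gives 0/0, so we factor the numerator.
Factor: (x^2 - 36) = (x - 6)(x + 6)
Cancel the common factor (x - 6):
(x^2 - 36)/(x - 6) = (x + 6)
Now substitute x = 6:
= (6) - (-6) = 12

12


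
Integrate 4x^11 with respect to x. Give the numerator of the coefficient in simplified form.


Apply the power rule for integration:
integral of ax^n dx = a/(n+1) * x^(n+1) + C
integral of 4x^11 dx
= 4/12 * x^12 + C
= 1/3 * x^12 + C
The coefficient in lowest terms is 1/3, and its numerator is 1

1


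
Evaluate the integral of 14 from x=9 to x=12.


The integral of a constant k over [a, b] equals k * (b - a).
integral from 9 to 12 of 14 dx
= 14 * (12 - 9)
= 14 * 3
= 42

42


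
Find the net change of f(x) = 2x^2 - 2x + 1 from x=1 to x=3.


Net change = f(b) - f(a)
f(x) = 2x^2 - 2x + 1
Compute f(3):
f(3) = 2 * 3^2 - 2 * 3 + 1
= 18 - 6 + 1
= 13
Compute f(1):
f(1) = 2 * 1^2 - 2 * 1 + 1
= 2 - 2 + 1
= 1
Net change = 13 - 1 = 12

12


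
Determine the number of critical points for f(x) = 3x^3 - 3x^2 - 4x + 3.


Find where f'(x) = 0:
f(x) = 3x^3 - 3x^2 - 4x + 3
f'(x) = 9x^2 - 6x - 4
This is a quadratic in x. Use the discriminant to count real roots.
Discriminant = (-6)^2 - 4 * 9 * (-4)
= 36 - (-144)
= 180
Since discriminant > 0, f'(x) = 0 has 2 real solutions.
Number of critical points: 2

2


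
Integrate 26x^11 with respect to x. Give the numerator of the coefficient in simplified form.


Apply the power rule for integration:
integral of ax^n dx = a/(n+1) * x^(n+1) + C
integral of 26x^11 dx
= 26/12 * x^12 + C
= 13/6 * x^12 + C
The coefficient in lowest terms is 13/6, and its numerator is 13

13


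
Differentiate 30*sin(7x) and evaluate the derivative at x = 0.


Apply the chain rule to differentiate 30*sin(7x):
d/dx [30*sin(7x)]
= 30 * cos(7x) * d/dx(7x)
= 30 * 7 * cos(7x)
= 210 * cos(7x)
Evaluate at x = 0:
= 210 * cos(0)
= 210 * 1
= 210

210


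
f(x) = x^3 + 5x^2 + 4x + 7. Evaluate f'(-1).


Differentiate f(x) = x^3 + 5x^2 + 4x + 7 term by term:
f'(x) = 3x^2 + 10x + 4
Substitute x = -1:
f'(-1) = 3 * (-1)^2 + 10 * (-1) + 4
= 3 - 10 + 4
= -3

-3


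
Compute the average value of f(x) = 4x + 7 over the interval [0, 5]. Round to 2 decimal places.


Average value = 1/(b-a) * integral from a to b of f(x) dx
First compute the integral of 4x + 7:
F(x) = 2x^2 + 7x
F(5) = 2 * 25 + 7 * 5 = 85
F(0) = 2 * 0 + 7 * 0 = 0
Integral = 85 - 0 = 85
Average = 85 / (5 - 0) = 85 / 5
= 17 = 17.00

17.00


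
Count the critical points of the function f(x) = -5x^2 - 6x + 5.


Find where f'(x) = 0:
f'(x) = -10x - 6
Set f'(x) = 0:
-10x - 6 = 0
x = 6 / (-10) = -3/5
This is a linear equation in x, so there is exactly one solution.
Number of critical points: 1

1


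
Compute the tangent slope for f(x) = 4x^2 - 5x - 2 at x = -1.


The slope of the tangent line equals f'(x) at the point.
f(x) = 4x^2 - 5x - 2
f'(x) = 8x - 5
At x = -1:
f'(-1) = 8 * (-1) - 5
= -8 - 5
= -13

-13


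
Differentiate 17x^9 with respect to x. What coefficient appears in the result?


We apply the power rule: d/dx [ax^n] = a*n * x^(n-1)
d/dx [17x^9]
= 17 * 9 * x^(9-1)
= 153x^8
The coefficient is 153

153


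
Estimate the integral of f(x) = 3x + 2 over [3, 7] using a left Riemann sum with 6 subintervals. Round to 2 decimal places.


Left Riemann sum uses left endpoints of each subinterval.
Interval: [3, 7], n = 6
dx = (7 - 3) / 6 = 2/3
Left endpoints: [3, 11/3, 13/3, 5, 17/3, 19/3]
f values: [11, 13, 15, 17, 19, 21]
Sum = dx * (sum of f values)
= 2/3 * 96
= 64 = 64.00

64.00


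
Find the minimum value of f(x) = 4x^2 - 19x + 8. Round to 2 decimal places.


For a quadratic f(x) = ax^2 + bx + c with a > 0, the minimum is at the vertex.
Vertex x-coordinate: x = -b/(2a)
x = -(-19) / (2 * 4)
x = 19/8
Substitute back to find the minimum value:
f(19/8) = 4 * (19/8)^2 - 19 * (19/8) + 8
= 361/16 - 361/8 + 8
= -233/16 ≈ -14.56

-14.56


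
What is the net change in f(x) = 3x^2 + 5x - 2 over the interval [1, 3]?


Net change = f(b) - f(a)
f(x) = 3x^2 + 5x - 2
Compute f(3):
f(3) = 3 * 3^2 + 5 * 3 - 2
= 27 + 15 - 2
= 40
Compute f(1):
f(1) = 3 * 1^2 + 5 * 1 - 2
= 3 + 5 - 2
= 6
Net change = 40 - 6 = 34

34


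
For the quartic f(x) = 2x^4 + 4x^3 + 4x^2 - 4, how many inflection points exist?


Inflection points occur where f''(x) = 0 and concavity changes.
f(x) = 2x^4 + 4x^3 + 4x^2 - 4
f'(x) = 8x^3 + 12x^2 + 8x
f''(x) = 24x^2 + 24x + 8
This is a quadratic in x. Use the discriminant to count real roots.
Discriminant = (24)^2 - 4 * 24 * 8
= 576 - 768
= -192
Since discriminant < 0, f''(x) = 0 has no real solutions.
Number of inflection points: 0

0


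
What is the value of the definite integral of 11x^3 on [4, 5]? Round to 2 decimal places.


Find the antiderivative of 11x^3:
F(x) = 11/4 * x^4
Apply the Fundamental Theorem of Calculus:
F(5) - F(4)
= 11/4 * 5^4 - 11/4 * 4^4
= 11/4 * (625 - 256)
= 11/4 * 369
= 4059/4 = 1014.75

1014.75


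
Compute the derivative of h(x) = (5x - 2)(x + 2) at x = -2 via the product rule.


Let u(x) = 5x - 2 and v(x) = x + 2
u'(x) = 5
v'(x) = 1
Product rule: h'(x) = u'(x)*v(x) + u(x)*v'(x)
= 5 * (x + 2) + (5x - 2) * 1
At x = -2:
u(-2) = 5 * (-2) - 2 = -12
v(-2) = 1 * (-2) + 2 = 0
h'(-2) = 5 * 0 + (-12) * 1
= 0 - 12
= -12

-12


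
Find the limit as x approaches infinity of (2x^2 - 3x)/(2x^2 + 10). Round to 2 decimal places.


For limits at infinity with equal-degree polynomials,
we compare leading coefficients.
Numerator leading term: 2x^2
Denominator leading term: 2x^2
Divide both by x^2:
lim = (2 - 3/x) / (2 + 10/x^2)
As x -> infinity, the 1/x and 1/x^2 terms vanish:
= 2/2 = 1 = 1.00

1.00


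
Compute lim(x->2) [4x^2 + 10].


Since polynomials are continuous, we use direct substitution.
lim(x->2) of 4x^2 + 10
= 4 * 2^2 + 0 * 2 + 10
= 16 + 0 + 10
= 26

26


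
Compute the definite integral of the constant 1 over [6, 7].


The integral of a constant k over [a, b] equals k * (b - a).
integral from 6 to 7 of 1 dx
= 1 * (7 - 6)
= 1 * 1
= 1

1


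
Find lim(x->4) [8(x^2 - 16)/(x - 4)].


Direct substitution gives 0/0, so we factor the numerator.
Factor: 8(x^2 - 16) = 8 * (x - 4)(x + 4)
Cancel the common factor (x - 4):
8(x^2 - 16)/(x - 4) = 8 * (x + 4)
Now substitute x = 4:
= 8 * (4 + 4) = 64

64


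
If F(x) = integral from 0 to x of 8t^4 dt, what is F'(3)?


By the Fundamental Theorem of Calculus (Part 1):
If F(x) = integral from 0 to x of f(t) dt, then F'(x) = f(x)
Here f(t) = 8t^4
So F'(x) = 8x^4
Evaluate at x = 3:
F'(3) = 8 * 3^4
= 8 * 81
= 648

648


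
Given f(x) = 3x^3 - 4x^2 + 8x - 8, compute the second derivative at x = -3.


First derivative:
f'(x) = 9x^2 - 8x + 8
Second derivative:
f''(x) = 18x - 8
Substitute x = -3:
f''(-3) = 18 * (-3) - 8
= -54 - 8
= -62

-62


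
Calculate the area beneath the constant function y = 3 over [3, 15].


The area under a constant function y = 3 is a rectangle.
Width = 15 - 3 = 12
Height = 3
Area = width * height
= 12 * 3
= 36

36


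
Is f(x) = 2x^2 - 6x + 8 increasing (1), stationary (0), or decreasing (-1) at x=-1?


Compute f'(x) to determine behavior:
f'(x) = 4x - 6
f'(-1) = 4 * (-1) - 6
= -4 - 6
= -10
Since f'(-1) < 0, the function is decreasing (-1)

-1


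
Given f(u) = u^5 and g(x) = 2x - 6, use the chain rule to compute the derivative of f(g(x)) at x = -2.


Using the chain rule: (f(g(x)))' = f'(g(x)) * g'(x)
First, find g(-2):
g(-2) = 2 * (-2) - 6 = -10
Next, f'(u) = 5u^4
And g'(x) = 2
So f'(g(-2)) * g'(-2)
= 5 * (-10)^4 * 2
= 5 * 10000 * 2
= 100000

100000


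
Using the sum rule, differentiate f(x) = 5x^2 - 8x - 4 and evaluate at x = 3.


Differentiate term by term using power and sum rules:
f(x) = 5x^2 - 8x - 4
f'(x) = 10x - 8
Substitute x = 3:
f'(3) = 10 * 3 - 8
= 30 - 8
= 22

22


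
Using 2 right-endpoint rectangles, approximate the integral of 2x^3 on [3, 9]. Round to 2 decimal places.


Right Riemann sum uses right endpoints of each subinterval.
Interval: [3, 9], n = 2
dx = (9 - 3) / 2 = 3
Right endpoints: [6, 9]
f values: [432, 1458]
Sum = dx * (sum of f values)
= 3 * 1890
= 5670 = 5670.00

5670.00


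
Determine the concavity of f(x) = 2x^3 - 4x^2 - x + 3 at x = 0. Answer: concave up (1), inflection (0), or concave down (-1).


Concavity is determined by the sign of f''(x).
f(x) = 2x^3 - 4x^2 - x + 3
f'(x) = 6x^2 - 8x - 1
f''(x) = 12x - 8
f''(0) = 12 * 0 - 8
= 0 - 8
= -8
Since f''(0) < 0, the function is concave down (-1)

-1


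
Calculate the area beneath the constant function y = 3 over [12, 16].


The area under a constant function y = 3 is a rectangle.
Width = 16 - 12 = 4
Height = 3
Area = width * height
= 4 * 3
= 12

12


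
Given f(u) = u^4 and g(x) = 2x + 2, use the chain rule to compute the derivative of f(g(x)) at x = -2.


Using the chain rule: (f(g(x)))' = f'(g(x)) * g'(x)
First, find g(-2):
g(-2) = 2 * (-2) + 2 = -2
Next, f'(u) = 4u^3
And g'(x) = 2
So f'(g(-2)) * g'(-2)
= 4 * (-2)^3 * 2
= 4 * (-8) * 2
= -64

-64


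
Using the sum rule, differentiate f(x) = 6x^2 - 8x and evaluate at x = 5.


Differentiate term by term using power and sum rules:
f(x) = 6x^2 - 8x
f'(x) = 12x - 8
Substitute x = 5:
f'(5) = 12 * 5 - 8
= 60 - 8
= 52

52


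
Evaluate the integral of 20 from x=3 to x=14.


The integral of a constant k over [a, b] equals k * (b - a).
integral from 3 to 14 of 20 dx
= 20 * (14 - 3)
= 20 * 11
= 220

220


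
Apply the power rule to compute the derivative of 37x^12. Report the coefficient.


We apply the power rule: d/dx [ax^n] = a*n * x^(n-1)
d/dx [37x^12]
= 37 * 12 * x^(12-1)
= 444x^11
The coefficient is 444

444


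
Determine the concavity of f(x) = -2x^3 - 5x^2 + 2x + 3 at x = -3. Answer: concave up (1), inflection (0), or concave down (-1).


Concavity is determined by the sign of f''(x).
f(x) = -2x^3 - 5x^2 + 2x + 3
f'(x) = -6x^2 - 10x + 2
f''(x) = -12x - 10
f''(-3) = -12 * (-3) - 10
= 36 - 10
= 26
Since f''(-3) > 0, the function is concave up (1)

1


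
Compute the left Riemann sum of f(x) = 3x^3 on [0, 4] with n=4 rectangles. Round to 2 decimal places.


Left Riemann sum uses left endpoints of each subinterval.
Interval: [0, 4], n = 4
dx = (4 - 0) / 4 = 1
Left endpoints: [0, 1, 2, 3]
f values: [0, 3, 24, 81]
Sum = dx * (sum of f values)
= 1 * 108
= 108 = 108.00

108.00


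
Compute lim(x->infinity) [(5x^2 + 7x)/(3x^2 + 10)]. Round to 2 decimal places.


For limits at infinity with equal-degree polynomials,
we compare leading coefficients.
Numerator leading term: 5x^2
Denominator leading term: 3x^2
Divide both by x^2:
lim = (5 + 7/x) / (3 + 10/x^2)
As x -> infinity, the 1/x and 1/x^2 terms vanish:
= 5/3 ≈ 1.67

1.67


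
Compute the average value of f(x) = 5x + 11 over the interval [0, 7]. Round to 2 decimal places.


Average value = 1/(b-a) * integral from a to b of f(x) dx
First compute the integral of 5x + 11:
F(x) = (5/2)x^2 + 11x
F(7) = 5/2 * 49 + 11 * 7 = 399/2
F(0) = 5/2 * 0 + 11 * 0 = 0
Integral = 399/2 - 0 = 399/2
Average = (399/2) / (7 - 0) = (399/2) / 7
= 57/2 = 28.50

28.50


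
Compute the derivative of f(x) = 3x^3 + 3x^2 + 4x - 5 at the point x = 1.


Differentiate f(x) = 3x^3 + 3x^2 + 4x - 5 term by term:
f'(x) = 9x^2 + 6x + 4
Substitute x = 1:
f'(1) = 9 * 1^2 + 6 * 1 + 4
= 9 + 6 + 4
= 19

19


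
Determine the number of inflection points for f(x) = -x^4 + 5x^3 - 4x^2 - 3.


Inflection points occur where f''(x) = 0 and concavity changes.
f(x) = -x^4 + 5x^3 - 4x^2 - 3
f'(x) = -4x^3 + 15x^2 - 8x
f''(x) = -12x^2 + 30x - 8
This is a quadratic in x. Use the discriminant to count real roots.
Discriminant = (30)^2 - 4 * (-12) * (-8)
= 900 - 384
= 516
Since discriminant > 0, f''(x) = 0 has 2 distinct real solutions.
A quadratic with two distinct real roots changes sign at each root, so concavity changes at both.
Number of inflection points: 2

2


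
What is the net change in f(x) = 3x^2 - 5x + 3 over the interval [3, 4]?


Net change = f(b) - f(a)
f(x) = 3x^2 - 5x + 3
Compute f(4):
f(4) = 3 * 4^2 - 5 * 4 + 3
= 48 - 20 + 3
= 31
Compute f(3):
f(3) = 3 * 3^2 - 5 * 3 + 3
= 27 - 15 + 3
= 15
Net change = 31 - 15 = 16

16


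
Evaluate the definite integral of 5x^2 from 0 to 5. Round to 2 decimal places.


Find the antiderivative of 5x^2:
F(x) = 5/3 * x^3
Apply the Fundamental Theorem of Calculus:
F(5) - F(0)
= 5/3 * 5^3 - 5/3 * 0^3
= 5/3 * (125 - 0)
= 5/3 * 125
= 625/3 ≈ 208.33

208.33


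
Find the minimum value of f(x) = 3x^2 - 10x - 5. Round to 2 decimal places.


For a quadratic f(x) = ax^2 + bx + c with a > 0, the minimum is at the vertex.
Vertex x-coordinate: x = -b/(2a)
x = -(-10) / (2 * 3)
x = 10/6 = 5/3
Substitute back to find the minimum value:
f(5/3) = 3 * (5/3)^2 - 10 * (5/3) - 5
= 25/3 - 50/3 - 5
= -40/3 ≈ -13.33

-13.33


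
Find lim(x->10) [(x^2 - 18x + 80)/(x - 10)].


Direct substitution gives 0/0, so we factor the numerator.
Factor: (x^2 - 18x + 80) = (x - 10)(x - 8)
Cancel the common factor (x - 10):
(x^2 - 18x + 80)/(x - 10) = (x - 8)
Now substitute x = 10:
= (10) - (8) = 2

2


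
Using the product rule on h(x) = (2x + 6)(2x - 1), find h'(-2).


Let u(x) = 2x + 6 and v(x) = 2x - 1
u'(x) = 2
v'(x) = 2
Product rule: h'(x) = u'(x)*v(x) + u(x)*v'(x)
= 2 * (2x - 1) + (2x + 6) * 2
At x = -2:
u(-2) = 2 * (-2) + 6 = 2
v(-2) = 2 * (-2) - 1 = -5
h'(-2) = 2 * (-5) + 2 * 2
= -10 + 4
= -6

-6


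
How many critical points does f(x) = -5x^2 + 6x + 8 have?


Find where f'(x) = 0:
f'(x) = -10x + 6
Set f'(x) = 0:
-10x + 6 = 0
x = -6 / (-10) = 3/5
This is a linear equation in x, so there is exactly one solution.
Number of critical points: 1

1


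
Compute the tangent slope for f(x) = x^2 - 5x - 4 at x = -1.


The slope of the tangent line equals f'(x) at the point.
f(x) = x^2 - 5x - 4
f'(x) = 2x - 5
At x = -1:
f'(-1) = 2 * (-1) - 5
= -2 - 5
= -7

-7


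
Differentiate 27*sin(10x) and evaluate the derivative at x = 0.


Apply the chain rule to differentiate 27*sin(10x):
d/dx [27*sin(10x)]
= 27 * cos(10x) * d/dx(10x)
= 27 * 10 * cos(10x)
= 270 * cos(10x)
Evaluate at x = 0:
= 270 * cos(0)
= 270 * 1
= 270

270


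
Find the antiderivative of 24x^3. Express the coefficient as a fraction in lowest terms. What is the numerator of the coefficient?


Apply the power rule for integration:
integral of ax^n dx = a/(n+1) * x^(n+1) + C
integral of 24x^3 dx
= 24/4 * x^4 + C
= 6 * x^4 + C
The coefficient in lowest terms is 6 = 6/1, so its numerator is 6

6


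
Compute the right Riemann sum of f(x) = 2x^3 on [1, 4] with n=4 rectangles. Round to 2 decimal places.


Right Riemann sum uses right endpoints of each subinterval.
Interval: [1, 4], n = 4
dx = (4 - 1) / 4 = 3/4
Right endpoints: [7/4, 5/2, 13/4, 4]
f values: [343/32, 125/4, 2197/32, 128]
Sum = dx * (sum of f values)
= 3/4 * 1909/8
= 5727/32 ≈ 178.97

178.97


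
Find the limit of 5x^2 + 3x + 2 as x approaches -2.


Since polynomials are continuous, we use direct substitution.
lim(x->-2) of 5x^2 + 3x + 2
= 5 * (-2)^2 + 3 * (-2) + 2
= 20 - 6 + 2
= 16

16


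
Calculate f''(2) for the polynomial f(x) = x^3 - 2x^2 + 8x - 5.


First derivative:
f'(x) = 3x^2 - 4x + 8
Second derivative:
f''(x) = 6x - 4
Substitute x = 2:
f''(2) = 6 * 2 - 4
= 12 - 4
= 8

8


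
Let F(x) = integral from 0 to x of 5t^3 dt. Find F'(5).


By the Fundamental Theorem of Calculus (Part 1):
If F(x) = integral from 0 to x of f(t) dt, then F'(x) = f(x)
Here f(t) = 5t^3
So F'(x) = 5x^3
Evaluate at x = 5:
F'(5) = 5 * 5^3
= 5 * 125
= 625

625


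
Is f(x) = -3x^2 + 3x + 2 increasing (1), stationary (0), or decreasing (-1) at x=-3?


Compute f'(x) to determine behavior:
f'(x) = -6x + 3
f'(-3) = -6 * (-3) + 3
= 18 + 3
= 21
Since f'(-3) > 0, the function is increasing (1)

1


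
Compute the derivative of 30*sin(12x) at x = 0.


Apply the chain rule to differentiate 30*sin(12x):
d/dx [30*sin(12x)]
= 30 * cos(12x) * d/dx(12x)
= 30 * 12 * cos(12x)
= 360 * cos(12x)
Evaluate at x = 0:
= 360 * cos(0)
= 360 * 1
= 360

360


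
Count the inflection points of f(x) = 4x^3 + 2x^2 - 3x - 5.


Inflection points occur where f''(x) = 0 and concavity changes.
f(x) = 4x^3 + 2x^2 - 3x - 5
f'(x) = 12x^2 + 4x - 3
f''(x) = 24x + 4
Set f''(x) = 0:
24x + 4 = 0
x = -4 / 24 = -1/6
Since f''(x) is linear (degree 1), it changes sign at this point.
Therefore there is exactly 1 inflection point.

1


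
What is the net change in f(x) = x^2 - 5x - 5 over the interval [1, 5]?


Net change = f(b) - f(a)
f(x) = x^2 - 5x - 5
Compute f(5):
f(5) = 1 * 5^2 - 5 * 5 - 5
= 25 - 25 - 5
= -5
Compute f(1):
f(1) = 1 * 1^2 - 5 * 1 - 5
= 1 - 5 - 5
= -9
Net change = -5 - (-9) = 4

4


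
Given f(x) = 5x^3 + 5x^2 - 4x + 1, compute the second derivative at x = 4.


First derivative:
f'(x) = 15x^2 + 10x - 4
Second derivative:
f''(x) = 30x + 10
Substitute x = 4:
f''(4) = 30 * 4 + 10
= 120 + 10
= 130

130


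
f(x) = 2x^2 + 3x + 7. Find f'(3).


Differentiate term by term using power and sum rules:
f(x) = 2x^2 + 3x + 7
f'(x) = 4x + 3
Substitute x = 3:
f'(3) = 4 * 3 + 3
= 12 + 3
= 15

15


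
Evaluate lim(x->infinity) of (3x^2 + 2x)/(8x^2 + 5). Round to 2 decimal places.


For limits at infinity with equal-degree polynomials,
we compare leading coefficients.
Numerator leading term: 3x^2
Denominator leading term: 8x^2
Divide both by x^2:
lim = (3 + 2/x) / (8 + 5/x^2)
As x -> infinity, the 1/x and 1/x^2 terms vanish:
= 3/8 ≈ 0.38

0.38


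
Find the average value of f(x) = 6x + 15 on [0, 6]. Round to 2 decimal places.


Average value = 1/(b-a) * integral from a to b of f(x) dx
First compute the integral of 6x + 15:
F(x) = 3x^2 + 15x
F(6) = 3 * 36 + 15 * 6 = 198
F(0) = 3 * 0 + 15 * 0 = 0
Integral = 198 - 0 = 198
Average = 198 / (6 - 0) = 198 / 6
= 33 = 33.00

33.00


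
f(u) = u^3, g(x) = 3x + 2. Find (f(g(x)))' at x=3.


Using the chain rule: (f(g(x)))' = f'(g(x)) * g'(x)
First, find g(3):
g(3) = 3 * 3 + 2 = 11
Next, f'(u) = 3u^2
And g'(x) = 3
So f'(g(3)) * g'(3)
= 3 * 11^2 * 3
= 3 * 121 * 3
= 1089

1089


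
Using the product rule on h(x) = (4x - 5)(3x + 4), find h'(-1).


Let u(x) = 4x - 5 and v(x) = 3x + 4
u'(x) = 4
v'(x) = 3
Product rule: h'(x) = u'(x)*v(x) + u(x)*v'(x)
= 4 * (3x + 4) + (4x - 5) * 3
At x = -1:
u(-1) = 4 * (-1) - 5 = -9
v(-1) = 3 * (-1) + 4 = 1
h'(-1) = 4 * 1 + (-9) * 3
= 4 - 27
= -23

-23


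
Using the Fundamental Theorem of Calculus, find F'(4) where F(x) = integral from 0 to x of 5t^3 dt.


By the Fundamental Theorem of Calculus (Part 1):
If F(x) = integral from 0 to x of f(t) dt, then F'(x) = f(x)
Here f(t) = 5t^3
So F'(x) = 5x^3
Evaluate at x = 4:
F'(4) = 5 * 4^3
= 5 * 64
= 320

320


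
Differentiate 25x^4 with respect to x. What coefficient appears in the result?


We apply the power rule: d/dx [ax^n] = a*n * x^(n-1)
d/dx [25x^4]
= 25 * 4 * x^(4-1)
= 100x^3
The coefficient is 100

100


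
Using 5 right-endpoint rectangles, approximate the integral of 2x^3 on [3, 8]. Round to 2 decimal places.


Right Riemann sum uses right endpoints of each subinterval.
Interval: [3, 8], n = 5
dx = (8 - 3) / 5 = 1
Right endpoints: [4, 5, 6, 7, 8]
f values: [128, 250, 432, 686, 1024]
Sum = dx * (sum of f values)
= 1 * 2520
= 2520 = 2520.00

2520.00


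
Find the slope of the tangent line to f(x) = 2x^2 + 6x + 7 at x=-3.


The slope of the tangent line equals f'(x) at the point.
f(x) = 2x^2 + 6x + 7
f'(x) = 4x + 6
At x = -3:
f'(-3) = 4 * (-3) + 6
= -12 + 6
= -6

-6


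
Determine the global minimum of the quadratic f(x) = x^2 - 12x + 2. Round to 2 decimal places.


For a quadratic f(x) = ax^2 + bx + c with a > 0, the minimum is at the vertex.
Vertex x-coordinate: x = -b/(2a)
x = -(-12) / (2 * 1)
x = 12/2 = 6
Substitute back to find the minimum value:
f(6) = 1 * 6^2 - 12 * 6 + 2
= 36 - 72 + 2
= -34 = -34.00

-34.00


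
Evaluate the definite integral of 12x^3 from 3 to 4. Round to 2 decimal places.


Find the antiderivative of 12x^3:
F(x) = 12/4 * x^4
Apply the Fundamental Theorem of Calculus:
F(4) - F(3)
= 12/4 * 4^4 - 12/4 * 3^4
= 12/4 * (256 - 81)
= 12/4 * 175
= 525 = 525.00

525.00


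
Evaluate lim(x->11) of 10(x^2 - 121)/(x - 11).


Direct substitution gives 0/0, so we factor the numerator.
Factor: 10(x^2 - 121) = 10 * (x - 11)(x + 11)
Cancel the common factor (x - 11):
10(x^2 - 121)/(x - 11) = 10 * (x + 11)
Now substitute x = 11:
= 10 * (11 + 11) = 220

220


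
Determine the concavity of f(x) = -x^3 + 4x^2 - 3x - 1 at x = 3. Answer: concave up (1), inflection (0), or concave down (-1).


Concavity is determined by the sign of f''(x).
f(x) = -x^3 + 4x^2 - 3x - 1
f'(x) = -3x^2 + 8x - 3
f''(x) = -6x + 8
f''(3) = -6 * 3 + 8
= -18 + 8
= -10
Since f''(3) < 0, the function is concave down (-1)

-1


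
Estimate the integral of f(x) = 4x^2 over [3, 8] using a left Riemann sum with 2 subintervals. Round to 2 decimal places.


Left Riemann sum uses left endpoints of each subinterval.
Interval: [3, 8], n = 2
dx = (8 - 3) / 2 = 5/2
Left endpoints: [3, 11/2]
f values: [36, 121]
Sum = dx * (sum of f values)
= 5/2 * 157
= 785/2 = 392.50

392.50


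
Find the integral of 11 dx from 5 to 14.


The integral of a constant k over [a, b] equals k * (b - a).
integral from 5 to 14 of 11 dx
= 11 * (14 - 5)
= 11 * 9
= 99

99


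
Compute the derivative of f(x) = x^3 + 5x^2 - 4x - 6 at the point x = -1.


Differentiate f(x) = x^3 + 5x^2 - 4x - 6 term by term:
f'(x) = 3x^2 + 10x - 4
Substitute x = -1:
f'(-1) = 3 * (-1)^2 + 10 * (-1) - 4
= 3 - 10 - 4
= -11

-11


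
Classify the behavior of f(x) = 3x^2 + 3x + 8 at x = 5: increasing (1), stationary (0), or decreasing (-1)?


Compute f'(x) to determine behavior:
f'(x) = 6x + 3
f'(5) = 6 * 5 + 3
= 30 + 3
= 33
Since f'(5) > 0, the function is increasing (1)

1


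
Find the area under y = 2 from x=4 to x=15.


The area under a constant function y = 2 is a rectangle.
Width = 15 - 4 = 11
Height = 2
Area = width * height
= 11 * 2
= 22

22


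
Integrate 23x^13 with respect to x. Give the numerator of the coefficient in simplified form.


Apply the power rule for integration:
integral of ax^n dx = a/(n+1) * x^(n+1) + C
integral of 23x^13 dx
= 23/14 * x^14 + C
The coefficient in lowest terms is 23/14, and its numerator is 23

23


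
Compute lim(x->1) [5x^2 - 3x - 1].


Since polynomials are continuous, we use direct substitution.
lim(x->1) of 5x^2 - 3x - 1
= 5 * 1^2 - 3 * 1 - 1
= 5 - 3 - 1
= 1

1


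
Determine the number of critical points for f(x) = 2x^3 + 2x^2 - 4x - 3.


Find where f'(x) = 0:
f(x) = 2x^3 + 2x^2 - 4x - 3
f'(x) = 6x^2 + 4x - 4
This is a quadratic in x. Use the discriminant to count real roots.
Discriminant = (4)^2 - 4 * 6 * (-4)
= 16 - (-96)
= 112
Since discriminant > 0, f'(x) = 0 has 2 real solutions.
Number of critical points: 2

2


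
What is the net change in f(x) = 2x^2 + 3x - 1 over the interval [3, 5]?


Net change = f(b) - f(a)
f(x) = 2x^2 + 3x - 1
Compute f(5):
f(5) = 2 * 5^2 + 3 * 5 - 1
= 50 + 15 - 1
= 64
Compute f(3):
f(3) = 2 * 3^2 + 3 * 3 - 1
= 18 + 9 - 1
= 26
Net change = 64 - 26 = 38

38


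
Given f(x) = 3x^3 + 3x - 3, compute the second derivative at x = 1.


First derivative:
f'(x) = 9x^2 + 3
Second derivative:
f''(x) = 18x
Substitute x = 1:
f''(1) = 18 * 1 + 0
= 18 + 0
= 18

18


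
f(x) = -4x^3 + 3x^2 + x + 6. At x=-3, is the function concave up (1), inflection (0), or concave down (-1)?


Concavity is determined by the sign of f''(x).
f(x) = -4x^3 + 3x^2 + x + 6
f'(x) = -12x^2 + 6x + 1
f''(x) = -24x + 6
f''(-3) = -24 * (-3) + 6
= 72 + 6
= 78
Since f''(-3) > 0, the function is concave up (1)

1


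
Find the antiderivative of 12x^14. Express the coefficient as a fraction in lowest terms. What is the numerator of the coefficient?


Apply the power rule for integration:
integral of ax^n dx = a/(n+1) * x^(n+1) + C
integral of 12x^14 dx
= 12/15 * x^15 + C
= 4/5 * x^15 + C
The coefficient in lowest terms is 4/5, and its numerator is 4

4


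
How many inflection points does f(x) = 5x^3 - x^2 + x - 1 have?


Inflection points occur where f''(x) = 0 and concavity changes.
f(x) = 5x^3 - x^2 + x - 1
f'(x) = 15x^2 - 2x + 1
f''(x) = 30x - 2
Set f''(x) = 0:
30x - 2 = 0
x = 2 / 30 = 1/15
Since f''(x) is linear (degree 1), it changes sign at this point.
Therefore there is exactly 1 inflection point.

1


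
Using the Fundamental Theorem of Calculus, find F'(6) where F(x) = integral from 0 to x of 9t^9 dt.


By the Fundamental Theorem of Calculus (Part 1):
If F(x) = integral from 0 to x of f(t) dt, then F'(x) = f(x)
Here f(t) = 9t^9
So F'(x) = 9x^9
Evaluate at x = 6:
F'(6) = 9 * 6^9
= 9 * 10077696
= 90699264

90699264


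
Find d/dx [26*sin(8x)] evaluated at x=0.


Apply the chain rule to differentiate 26*sin(8x):
d/dx [26*sin(8x)]
= 26 * cos(8x) * d/dx(8x)
= 26 * 8 * cos(8x)
= 208 * cos(8x)
Evaluate at x = 0:
= 208 * cos(0)
= 208 * 1
= 208

208


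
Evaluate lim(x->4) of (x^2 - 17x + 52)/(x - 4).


Direct substitution gives 0/0, so we factor the numerator.
Factor: (x^2 - 17x + 52) = (x - 4)(x - 13)
Cancel the common factor (x - 4):
(x^2 - 17x + 52)/(x - 4) = (x - 13)
Now substitute x = 4:
= (4) - (13) = -9

-9
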